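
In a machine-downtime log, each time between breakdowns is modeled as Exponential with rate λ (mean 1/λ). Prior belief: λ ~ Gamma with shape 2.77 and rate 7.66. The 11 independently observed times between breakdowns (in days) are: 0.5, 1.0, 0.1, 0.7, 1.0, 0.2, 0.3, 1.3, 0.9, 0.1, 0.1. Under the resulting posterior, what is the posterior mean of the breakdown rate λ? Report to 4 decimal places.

With a Gamma(shape α, rate β) prior on the exponential rate λ, the posterior after n observations with total T = Σxᵢ is Gamma(α+n, β+T).
Sum of observations T = 6.2 days; n = 11.
Posterior: Gamma(2.77+11, 7.66+6.2) = Gamma(13.77, 13.86).
Posterior mean of λ = α/β = 13.77/13.86 = 0.9935.

0.9935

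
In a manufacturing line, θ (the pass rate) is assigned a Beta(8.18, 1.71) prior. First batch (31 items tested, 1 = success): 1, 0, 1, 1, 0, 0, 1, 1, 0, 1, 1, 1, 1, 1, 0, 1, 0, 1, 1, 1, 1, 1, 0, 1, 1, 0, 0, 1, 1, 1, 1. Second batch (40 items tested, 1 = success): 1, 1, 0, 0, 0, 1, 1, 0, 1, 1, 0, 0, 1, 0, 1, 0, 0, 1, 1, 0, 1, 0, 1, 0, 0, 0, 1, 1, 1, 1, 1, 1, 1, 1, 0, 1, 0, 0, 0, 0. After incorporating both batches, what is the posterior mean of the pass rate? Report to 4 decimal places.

0.6327

The Beta prior is conjugate to a Binomial/Bernoulli likelihood; the update adds successes to α and failures to β.
After batch 1: Beta(8.18+22, 1.71+9) = Beta(30.18, 10.71).
After batch 2: Beta(30.18+21, 10.71+19) = Beta(51.18, 29.71).
Posterior mean = α/(α+β) = 51.18/80.89 = 0.6327.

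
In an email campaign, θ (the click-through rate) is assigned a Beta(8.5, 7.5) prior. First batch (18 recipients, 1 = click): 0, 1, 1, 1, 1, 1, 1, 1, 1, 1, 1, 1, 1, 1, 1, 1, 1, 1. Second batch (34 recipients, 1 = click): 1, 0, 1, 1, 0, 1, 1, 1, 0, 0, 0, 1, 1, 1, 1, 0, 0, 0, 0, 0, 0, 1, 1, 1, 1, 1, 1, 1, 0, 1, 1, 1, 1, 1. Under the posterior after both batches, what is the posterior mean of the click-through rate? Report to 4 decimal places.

The Beta prior is conjugate to a Binomial/Bernoulli likelihood; the update adds successes to α and failures to β.
After batch 1: Beta(8.5+17, 7.5+1) = Beta(25.5, 8.5).
After batch 2: Beta(25.5+22, 8.5+12) = Beta(47.5, 20.5).
Posterior mean = α/(α+β) = 47.5/68.0 = 0.6985.

0.6985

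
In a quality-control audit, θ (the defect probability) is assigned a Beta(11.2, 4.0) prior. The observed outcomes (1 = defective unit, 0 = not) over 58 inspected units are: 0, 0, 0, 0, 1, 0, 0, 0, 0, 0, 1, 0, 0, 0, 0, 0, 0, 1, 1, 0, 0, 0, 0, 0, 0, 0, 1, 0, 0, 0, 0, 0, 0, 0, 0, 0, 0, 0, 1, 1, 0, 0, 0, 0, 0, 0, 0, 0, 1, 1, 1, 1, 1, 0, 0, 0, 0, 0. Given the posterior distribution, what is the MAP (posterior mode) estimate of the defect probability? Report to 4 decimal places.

The Beta prior is conjugate to a Binomial/Bernoulli likelihood; the update adds successes to α and failures to β.
Posterior: Beta(α+k, β+n−k) = Beta(11.2+12, 4.0+46) = Beta(23.2, 50.0).
Mode of Beta(a,b) for a,b>1 is (a−1)/(a+b−2) = 22.2/71.2 = 0.3118.

0.3118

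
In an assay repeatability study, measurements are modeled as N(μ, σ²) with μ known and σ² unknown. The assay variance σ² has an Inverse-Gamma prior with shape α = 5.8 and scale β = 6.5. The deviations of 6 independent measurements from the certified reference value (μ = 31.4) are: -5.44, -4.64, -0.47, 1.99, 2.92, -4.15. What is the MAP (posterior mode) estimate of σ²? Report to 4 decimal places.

With known mean μ and an Inverse-Gamma(α, β) prior on σ², the Normal likelihood is conjugate: posterior is Inv-Gamma(α + n/2, β + Σ(xᵢ−μ)²/2).
Σ(xᵢ−μ)² = (-5.44)² + (-4.64)² + (-0.47)² + (1.99)² + (2.92)² + (-4.15)² = 81.0531.
Posterior: Inv-Gamma(5.8 + 6/2, 6.5 + 81.0531/2) = Inv-Gamma(8.80, 47.02655).
Mode = β/(α+1) = 47.02655/9.80 = 4.7986.

4.7986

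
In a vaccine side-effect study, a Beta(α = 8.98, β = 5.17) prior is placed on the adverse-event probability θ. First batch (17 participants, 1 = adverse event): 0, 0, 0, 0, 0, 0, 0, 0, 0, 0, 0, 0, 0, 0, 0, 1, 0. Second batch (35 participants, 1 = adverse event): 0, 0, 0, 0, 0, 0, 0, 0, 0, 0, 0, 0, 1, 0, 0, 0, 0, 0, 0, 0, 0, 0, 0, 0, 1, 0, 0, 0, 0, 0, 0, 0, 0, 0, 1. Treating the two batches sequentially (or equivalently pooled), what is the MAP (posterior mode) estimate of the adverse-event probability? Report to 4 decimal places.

0.1867

The Beta prior is conjugate to a Binomial/Bernoulli likelihood; the update adds successes to α and failures to β.
After batch 1: Beta(8.98+1, 5.17+16) = Beta(9.98, 21.17).
After batch 2: Beta(9.98+3, 21.17+32) = Beta(12.98, 53.17).
Mode of Beta(a,b) for a,b>1 is (a−1)/(a+b−2) = 11.98/64.15 = 0.1867.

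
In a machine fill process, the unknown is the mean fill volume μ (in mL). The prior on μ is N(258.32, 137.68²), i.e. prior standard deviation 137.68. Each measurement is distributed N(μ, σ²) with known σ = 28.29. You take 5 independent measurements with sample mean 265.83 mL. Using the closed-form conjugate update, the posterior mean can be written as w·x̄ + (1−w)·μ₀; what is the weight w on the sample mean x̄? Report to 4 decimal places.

0.9916

For Normal data with known variance σ², a Normal(μ₀, σ₀²) prior on μ is conjugate. Posterior precision = 1/σ₀² + n/σ²; posterior mean is the precision-weighted average of μ₀ and x̄.
σ₀² = 137.68² = 18955.7824, σ² = 28.29² = 800.3241. Prior precision 1/σ₀² = 1/18955.7824; data precision n/σ² = 5/800.3241.
w = (n/σ²)/(1/σ₀² + n/σ²) = n·σ₀²/(σ² + n·σ₀²) = 5·18955.7824/(800.3241 + 5·18955.7824) = 94778.912/95579.2361 = 0.9916.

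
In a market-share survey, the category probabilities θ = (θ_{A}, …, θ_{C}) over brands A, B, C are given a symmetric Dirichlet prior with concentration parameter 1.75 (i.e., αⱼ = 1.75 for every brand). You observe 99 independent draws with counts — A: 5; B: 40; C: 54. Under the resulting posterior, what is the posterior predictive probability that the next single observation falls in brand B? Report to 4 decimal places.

0.4005

The Dirichlet prior is conjugate to the Multinomial likelihood: each posterior αⱼ = prior αⱼ + observed count nⱼ.
Posterior concentration: (6.75, 41.75, 55.75), total = 104.25.
P(next = B | data) = α_{B}/Σα = 0.4005.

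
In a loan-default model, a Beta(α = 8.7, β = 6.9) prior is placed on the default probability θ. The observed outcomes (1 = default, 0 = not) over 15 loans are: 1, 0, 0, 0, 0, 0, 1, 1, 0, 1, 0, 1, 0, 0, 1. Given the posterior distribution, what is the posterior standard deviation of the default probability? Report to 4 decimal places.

The Beta prior is conjugate to a Binomial/Bernoulli likelihood; the update adds successes to α and failures to β.
Posterior: Beta(α+k, β+n−k) = Beta(8.7+6, 6.9+9) = Beta(14.7, 15.9).
Var = αβ/((α+β)²(α+β+1)) = 14.7·15.9/(30.6²·31.6) = 0.00789923; SD = √0.00789923 = 0.0889.

0.0889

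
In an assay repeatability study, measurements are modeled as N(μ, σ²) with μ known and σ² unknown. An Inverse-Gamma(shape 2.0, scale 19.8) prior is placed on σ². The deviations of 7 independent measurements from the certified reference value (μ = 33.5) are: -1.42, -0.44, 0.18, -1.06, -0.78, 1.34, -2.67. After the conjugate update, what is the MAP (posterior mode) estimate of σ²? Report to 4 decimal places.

4.0384

With known mean μ and an Inverse-Gamma(α, β) prior on σ², the Normal likelihood is conjugate: posterior is Inv-Gamma(α + n/2, β + Σ(xᵢ−μ)²/2).
Σ(xᵢ−μ)² = (-1.42)² + (-0.44)² + (0.18)² + (-1.06)² + (-0.78)² + (1.34)² + (-2.67)² = 12.8989.
Posterior: Inv-Gamma(2.0 + 7/2, 19.8 + 12.8989/2) = Inv-Gamma(5.50, 26.24945).
Mode = β/(α+1) = 26.24945/6.50 = 4.0384.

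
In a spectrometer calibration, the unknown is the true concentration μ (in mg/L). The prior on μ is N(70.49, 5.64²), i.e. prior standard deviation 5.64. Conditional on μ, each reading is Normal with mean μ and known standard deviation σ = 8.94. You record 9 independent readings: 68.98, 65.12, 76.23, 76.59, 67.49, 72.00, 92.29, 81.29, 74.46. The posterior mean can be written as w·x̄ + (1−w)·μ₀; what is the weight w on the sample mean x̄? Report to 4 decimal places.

0.7818

For Normal data with known variance σ², a Normal(μ₀, σ₀²) prior on μ is conjugate. Posterior precision = 1/σ₀² + n/σ²; posterior mean is the precision-weighted average of μ₀ and x̄.
σ₀² = 5.64² = 31.8096, σ² = 8.94² = 79.9236. Prior precision 1/σ₀² = 1/31.8096; data precision n/σ² = 9/79.9236.
w = (n/σ²)/(1/σ₀² + n/σ²) = n·σ₀²/(σ² + n·σ₀²) = 9·31.8096/(79.9236 + 9·31.8096) = 286.2864/366.21 = 0.7818.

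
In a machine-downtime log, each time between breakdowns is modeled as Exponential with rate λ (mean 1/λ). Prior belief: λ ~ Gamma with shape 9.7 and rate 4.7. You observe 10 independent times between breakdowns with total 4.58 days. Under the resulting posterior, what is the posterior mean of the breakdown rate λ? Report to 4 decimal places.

With a Gamma(shape α, rate β) prior on the exponential rate λ, the posterior after n observations with total T = Σxᵢ is Gamma(α+n, β+T).
Posterior: Gamma(9.7+10, 4.7+4.58) = Gamma(19.7, 9.28).
Posterior mean of λ = α/β = 19.7/9.28 = 2.1228.

2.1228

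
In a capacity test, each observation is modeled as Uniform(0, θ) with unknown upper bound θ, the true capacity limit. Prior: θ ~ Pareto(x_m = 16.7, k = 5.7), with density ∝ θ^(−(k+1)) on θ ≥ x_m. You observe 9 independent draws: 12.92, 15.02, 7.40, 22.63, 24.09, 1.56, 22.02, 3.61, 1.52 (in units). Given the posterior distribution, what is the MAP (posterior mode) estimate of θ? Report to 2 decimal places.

24.09

A Pareto(scale x_m, shape k) prior on the upper bound θ of Uniform(0, θ) is conjugate: posterior is Pareto(max(x_m, max xᵢ), k + n).
Sample maximum = 24.09; prior scale x_m = 16.7 → posterior scale = max = 24.09.
Posterior shape = 5.7 + 9 = 14.7.
The Pareto density is decreasing on [x_m, ∞), so the mode is x_m = 24.09.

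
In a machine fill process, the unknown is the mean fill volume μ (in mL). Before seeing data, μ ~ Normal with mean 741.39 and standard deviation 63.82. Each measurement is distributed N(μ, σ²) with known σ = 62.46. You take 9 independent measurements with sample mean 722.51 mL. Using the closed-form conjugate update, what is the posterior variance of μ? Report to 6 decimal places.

391.777118

For Normal data with known variance σ², a Normal(μ₀, σ₀²) prior on μ is conjugate. Posterior precision = 1/σ₀² + n/σ²; posterior mean is the precision-weighted average of μ₀ and x̄.
σ₀² = 63.82² = 4072.9924, σ² = 62.46² = 3901.2516; σ² + n·σ₀² = 3901.2516 + 9·4072.9924 = 40558.1832.
Posterior precision = 1/σ₀² + n/σ² = 1/4072.9924 + 9/3901.2516 = (σ² + n·σ₀²)/(σ₀²σ²) = 40558.1832/(4072.9924·3901.2516); posterior variance σₙ² = σ₀²σ²/(σ² + n·σ₀²) = 4072.9924·3901.2516/40558.1832 = 391.777118.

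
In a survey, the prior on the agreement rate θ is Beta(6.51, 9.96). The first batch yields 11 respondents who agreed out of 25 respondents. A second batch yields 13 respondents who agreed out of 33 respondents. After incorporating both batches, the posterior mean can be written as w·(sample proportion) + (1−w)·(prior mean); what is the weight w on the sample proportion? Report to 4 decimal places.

The Beta prior is conjugate to a Binomial/Bernoulli likelihood; the update adds successes to α and failures to β.
Total number of respondents: n = 25 + 33 = 58.
Posterior mean = (α₀+k)/(α₀+β₀+n) = [n/(α₀+β₀+n)]·(k/n) + [(α₀+β₀)/(α₀+β₀+n)]·α₀/(α₀+β₀), so only n and the prior enter the weight.
The weight on the data is w = n/(α₀+β₀+n) = 58/(6.51+9.96+58) = 58/74.47 = 0.7788.

0.7788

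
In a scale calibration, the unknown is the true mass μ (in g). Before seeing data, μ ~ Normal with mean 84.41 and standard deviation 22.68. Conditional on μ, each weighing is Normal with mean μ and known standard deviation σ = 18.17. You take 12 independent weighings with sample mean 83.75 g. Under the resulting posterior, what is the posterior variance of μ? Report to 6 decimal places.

26.115583

For Normal data with known variance σ², a Normal(μ₀, σ₀²) prior on μ is conjugate. Posterior precision = 1/σ₀² + n/σ²; posterior mean is the precision-weighted average of μ₀ and x̄.
σ₀² = 22.68² = 514.3824, σ² = 18.17² = 330.1489; σ² + n·σ₀² = 330.1489 + 12·514.3824 = 6502.7377.
Posterior precision = 1/σ₀² + n/σ² = 1/514.3824 + 12/330.1489 = (σ² + n·σ₀²)/(σ₀²σ²) = 6502.7377/(514.3824·330.1489); posterior variance σₙ² = σ₀²σ²/(σ² + n·σ₀²) = 514.3824·330.1489/6502.7377 = 26.115583.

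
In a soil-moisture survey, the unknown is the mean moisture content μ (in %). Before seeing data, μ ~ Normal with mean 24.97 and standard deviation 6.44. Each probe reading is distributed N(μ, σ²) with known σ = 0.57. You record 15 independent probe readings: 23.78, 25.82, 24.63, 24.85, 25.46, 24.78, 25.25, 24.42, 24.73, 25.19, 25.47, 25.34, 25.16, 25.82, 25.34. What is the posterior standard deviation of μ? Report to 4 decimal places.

For Normal data with known variance σ², a Normal(μ₀, σ₀²) prior on μ is conjugate. Posterior precision = 1/σ₀² + n/σ²; posterior mean is the precision-weighted average of μ₀ and x̄.
σ₀² = 6.44² = 41.4736, σ² = 0.57² = 0.3249; σ² + n·σ₀² = 0.3249 + 15·41.4736 = 622.4289.
Posterior precision = 1/σ₀² + n/σ² = 1/41.4736 + 15/0.3249 = (σ² + n·σ₀²)/(σ₀²σ²) = 622.4289/(41.4736·0.3249); posterior variance σₙ² = σ₀²σ²/(σ² + n·σ₀²) = 41.4736·0.3249/622.4289 = 0.021649.
Posterior SD = √σₙ² = √(41.4736·0.3249/622.4289) = 0.1471.

0.1471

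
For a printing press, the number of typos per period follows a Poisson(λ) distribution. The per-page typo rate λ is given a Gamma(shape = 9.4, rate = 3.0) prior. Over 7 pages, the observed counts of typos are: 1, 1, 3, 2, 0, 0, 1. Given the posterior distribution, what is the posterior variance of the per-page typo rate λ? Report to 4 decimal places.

0.1740

With a Gamma(shape α, rate β) prior, the Poisson likelihood is conjugate: the posterior is Gamma(α + ΣXᵢ, β + n).
Sum of counts S = 8 over n = 7 pages.
Posterior: Gamma(α+S, β+n) = Gamma(9.4+8, 3.0+7) = Gamma(17.4, 10.0).
Var = α/β² = 17.4/10.0² = 0.1740.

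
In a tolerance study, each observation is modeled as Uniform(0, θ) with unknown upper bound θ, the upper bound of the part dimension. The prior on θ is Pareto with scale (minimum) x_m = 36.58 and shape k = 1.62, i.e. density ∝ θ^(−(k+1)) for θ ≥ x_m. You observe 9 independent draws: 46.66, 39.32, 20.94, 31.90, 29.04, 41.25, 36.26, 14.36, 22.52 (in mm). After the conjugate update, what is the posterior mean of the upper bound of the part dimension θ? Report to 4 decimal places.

51.5103

A Pareto(scale x_m, shape k) prior on the upper bound θ of Uniform(0, θ) is conjugate: posterior is Pareto(max(x_m, max xᵢ), k + n).
Sample maximum = 46.66; prior scale x_m = 36.58 → posterior scale = max = 46.66.
Posterior shape = 1.62 + 9 = 10.62.
E[θ|data] = k·x_m/(k−1) = 10.62·46.66/9.62 = 51.5103.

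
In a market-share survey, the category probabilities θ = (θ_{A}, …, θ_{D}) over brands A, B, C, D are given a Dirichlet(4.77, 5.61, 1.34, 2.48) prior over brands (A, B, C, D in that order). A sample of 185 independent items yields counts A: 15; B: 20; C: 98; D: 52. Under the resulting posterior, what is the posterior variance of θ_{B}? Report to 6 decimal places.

The Dirichlet prior is conjugate to the Multinomial likelihood: each posterior αⱼ = prior αⱼ + observed count nⱼ.
Posterior concentration: (19.77, 25.61, 99.34, 54.48), total = 199.20.
Var[θ_j] = α_j(Σα−α_j)/((Σα)²(Σα+1)) = 25.61·173.59/(199.20²·200.20) = 0.000560.

0.000560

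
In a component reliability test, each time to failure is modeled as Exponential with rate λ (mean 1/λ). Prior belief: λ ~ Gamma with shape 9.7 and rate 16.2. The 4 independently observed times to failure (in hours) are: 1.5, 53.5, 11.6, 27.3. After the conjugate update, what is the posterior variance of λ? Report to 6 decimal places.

With a Gamma(shape α, rate β) prior on the exponential rate λ, the posterior after n observations with total T = Σxᵢ is Gamma(α+n, β+T).
Sum of observations T = 93.9 hours; n = 4.
Posterior: Gamma(9.7+4, 16.2+93.9) = Gamma(13.7, 110.1).
Var = α/β² = 0.001130.

0.001130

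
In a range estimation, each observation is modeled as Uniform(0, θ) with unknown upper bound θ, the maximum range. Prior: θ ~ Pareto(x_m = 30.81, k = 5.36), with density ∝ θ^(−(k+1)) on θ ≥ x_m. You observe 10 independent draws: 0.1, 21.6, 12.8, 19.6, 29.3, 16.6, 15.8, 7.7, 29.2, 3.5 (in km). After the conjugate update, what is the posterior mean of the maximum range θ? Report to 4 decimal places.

A Pareto(scale x_m, shape k) prior on the upper bound θ of Uniform(0, θ) is conjugate: posterior is Pareto(max(x_m, max xᵢ), k + n).
Sample maximum = 29.3; prior scale x_m = 30.81 → posterior scale = max = 30.81.
Posterior shape = 5.36 + 10 = 15.36.
E[θ|data] = k·x_m/(k−1) = 15.36·30.81/14.36 = 32.9555.

32.9555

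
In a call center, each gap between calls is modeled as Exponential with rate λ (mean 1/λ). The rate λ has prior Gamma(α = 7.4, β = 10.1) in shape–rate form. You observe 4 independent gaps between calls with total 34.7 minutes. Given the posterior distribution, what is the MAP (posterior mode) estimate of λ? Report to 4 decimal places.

0.2321

With a Gamma(shape α, rate β) prior on the exponential rate λ, the posterior after n observations with total T = Σxᵢ is Gamma(α+n, β+T).
Posterior: Gamma(7.4+4, 10.1+34.7) = Gamma(11.4, 44.8).
Mode = (α−1)/β = 0.2321.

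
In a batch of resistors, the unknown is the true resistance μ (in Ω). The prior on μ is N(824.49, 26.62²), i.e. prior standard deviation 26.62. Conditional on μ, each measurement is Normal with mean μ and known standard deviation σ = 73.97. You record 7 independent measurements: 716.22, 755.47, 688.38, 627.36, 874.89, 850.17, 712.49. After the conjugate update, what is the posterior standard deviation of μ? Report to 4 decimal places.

For Normal data with known variance σ², a Normal(μ₀, σ₀²) prior on μ is conjugate. Posterior precision = 1/σ₀² + n/σ²; posterior mean is the precision-weighted average of μ₀ and x̄.
σ₀² = 26.62² = 708.6244, σ² = 73.97² = 5471.5609; σ² + n·σ₀² = 5471.5609 + 7·708.6244 = 10431.9317.
Posterior precision = 1/σ₀² + n/σ² = 1/708.6244 + 7/5471.5609 = (σ² + n·σ₀²)/(σ₀²σ²) = 10431.9317/(708.6244·5471.5609); posterior variance σₙ² = σ₀²σ²/(σ² + n·σ₀²) = 708.6244·5471.5609/10431.9317 = 371.674362.
Posterior SD = √σₙ² = √(708.6244·5471.5609/10431.9317) = 19.2789.

19.2789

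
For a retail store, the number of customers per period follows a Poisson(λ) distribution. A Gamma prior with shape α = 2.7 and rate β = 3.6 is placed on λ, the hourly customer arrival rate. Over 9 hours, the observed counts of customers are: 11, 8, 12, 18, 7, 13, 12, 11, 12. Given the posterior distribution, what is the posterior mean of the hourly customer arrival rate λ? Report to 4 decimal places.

With a Gamma(shape α, rate β) prior, the Poisson likelihood is conjugate: the posterior is Gamma(α + ΣXᵢ, β + n).
Sum of counts S = 104 over n = 9 hours.
Posterior: Gamma(α+S, β+n) = Gamma(2.7+104, 3.6+9) = Gamma(106.7, 12.6).
Posterior mean = α/β = 106.7/12.6 = 8.4683.

8.4683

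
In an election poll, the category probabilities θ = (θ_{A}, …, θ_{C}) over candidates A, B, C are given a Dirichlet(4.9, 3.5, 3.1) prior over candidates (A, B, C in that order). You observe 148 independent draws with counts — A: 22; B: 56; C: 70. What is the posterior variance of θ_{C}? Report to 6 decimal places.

The Dirichlet prior is conjugate to the Multinomial likelihood: each posterior αⱼ = prior αⱼ + observed count nⱼ.
Posterior concentration: (26.9, 59.5, 73.1), total = 159.5.
Var[θ_j] = α_j(Σα−α_j)/((Σα)²(Σα+1)) = 73.1·86.4/(159.5²·160.5) = 0.001547.

0.001547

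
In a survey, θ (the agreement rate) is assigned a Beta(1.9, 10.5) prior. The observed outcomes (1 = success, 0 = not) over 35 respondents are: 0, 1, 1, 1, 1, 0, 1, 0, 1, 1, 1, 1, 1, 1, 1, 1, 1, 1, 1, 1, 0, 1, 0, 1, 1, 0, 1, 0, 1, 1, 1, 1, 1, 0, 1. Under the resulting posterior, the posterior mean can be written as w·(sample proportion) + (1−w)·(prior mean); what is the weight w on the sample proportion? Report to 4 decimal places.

The Beta prior is conjugate to a Binomial/Bernoulli likelihood; the update adds successes to α and failures to β.
Posterior mean = (α₀+k)/(α₀+β₀+n) = [n/(α₀+β₀+n)]·(k/n) + [(α₀+β₀)/(α₀+β₀+n)]·α₀/(α₀+β₀), so only n and the prior enter the weight.
The weight on the data is w = n/(α₀+β₀+n) = 35/(1.9+10.5+35) = 35/47.4 = 0.7384.

0.7384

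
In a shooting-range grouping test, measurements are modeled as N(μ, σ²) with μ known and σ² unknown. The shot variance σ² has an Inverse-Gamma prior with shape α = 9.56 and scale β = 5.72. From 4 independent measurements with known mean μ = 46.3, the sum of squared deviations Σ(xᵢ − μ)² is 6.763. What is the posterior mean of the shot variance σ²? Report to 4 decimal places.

With known mean μ and an Inverse-Gamma(α, β) prior on σ², the Normal likelihood is conjugate: posterior is Inv-Gamma(α + n/2, β + Σ(xᵢ−μ)²/2).
Posterior: Inv-Gamma(9.56 + 4/2, 5.72 + 6.763/2) = Inv-Gamma(11.56, 9.1015).
E[σ²|data] = β/(α−1) = 9.1015/10.56 = 0.8619.

0.8619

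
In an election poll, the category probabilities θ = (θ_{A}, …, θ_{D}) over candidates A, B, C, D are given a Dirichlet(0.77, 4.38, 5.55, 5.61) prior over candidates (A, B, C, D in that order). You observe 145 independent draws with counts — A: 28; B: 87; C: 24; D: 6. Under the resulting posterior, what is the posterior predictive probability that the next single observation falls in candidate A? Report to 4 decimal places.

0.1784

The Dirichlet prior is conjugate to the Multinomial likelihood: each posterior αⱼ = prior αⱼ + observed count nⱼ.
Posterior concentration: (28.77, 91.38, 29.55, 11.61), total = 161.31.
P(next = A | data) = α_{A}/Σα = 0.1784.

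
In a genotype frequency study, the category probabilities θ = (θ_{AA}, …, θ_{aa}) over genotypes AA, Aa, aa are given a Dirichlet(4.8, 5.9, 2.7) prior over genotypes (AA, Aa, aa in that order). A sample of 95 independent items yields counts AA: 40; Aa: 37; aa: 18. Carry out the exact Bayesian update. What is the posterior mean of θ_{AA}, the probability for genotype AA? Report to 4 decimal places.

The Dirichlet prior is conjugate to the Multinomial likelihood: each posterior αⱼ = prior αⱼ + observed count nⱼ.
Posterior concentration: (44.8, 42.9, 20.7), total = 108.4.
E[θ_{AA}|data] = α_{AA}/Σα = 44.8/108.4 = 0.4133.

0.4133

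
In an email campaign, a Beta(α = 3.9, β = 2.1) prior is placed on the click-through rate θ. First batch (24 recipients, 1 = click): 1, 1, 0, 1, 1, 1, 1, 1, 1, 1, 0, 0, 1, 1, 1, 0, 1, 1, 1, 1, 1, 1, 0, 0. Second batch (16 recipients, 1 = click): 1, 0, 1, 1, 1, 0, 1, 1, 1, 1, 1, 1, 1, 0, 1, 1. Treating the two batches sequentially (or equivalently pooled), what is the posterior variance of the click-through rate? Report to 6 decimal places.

The Beta prior is conjugate to a Binomial/Bernoulli likelihood; the update adds successes to α and failures to β.
After batch 1: Beta(3.9+18, 2.1+6) = Beta(21.9, 8.1).
After batch 2: Beta(21.9+13, 8.1+3) = Beta(34.9, 11.1).
Var = αβ/((α+β)²(α+β+1)) = 34.9·11.1/(46.0²·47.0) = 0.003895.

0.003895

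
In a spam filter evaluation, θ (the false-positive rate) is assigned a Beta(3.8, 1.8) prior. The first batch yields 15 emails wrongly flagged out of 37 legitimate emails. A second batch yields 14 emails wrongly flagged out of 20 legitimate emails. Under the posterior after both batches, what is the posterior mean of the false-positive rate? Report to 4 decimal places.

The Beta prior is conjugate to a Binomial/Bernoulli likelihood; the update adds successes to α and failures to β.
After batch 1: Beta(3.8+15, 1.8+22) = Beta(18.8, 23.8).
After batch 2: Beta(18.8+14, 23.8+6) = Beta(32.8, 29.8).
Posterior mean = α/(α+β) = 32.8/62.6 = 0.5240.

0.5240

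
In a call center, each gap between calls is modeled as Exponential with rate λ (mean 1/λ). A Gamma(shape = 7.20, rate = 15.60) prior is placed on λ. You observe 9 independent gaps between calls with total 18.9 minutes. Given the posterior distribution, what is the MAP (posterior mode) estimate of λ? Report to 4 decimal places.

With a Gamma(shape α, rate β) prior on the exponential rate λ, the posterior after n observations with total T = Σxᵢ is Gamma(α+n, β+T).
Posterior: Gamma(7.20+9, 15.60+18.9) = Gamma(16.20, 34.50).
Mode = (α−1)/β = 0.4406.

0.4406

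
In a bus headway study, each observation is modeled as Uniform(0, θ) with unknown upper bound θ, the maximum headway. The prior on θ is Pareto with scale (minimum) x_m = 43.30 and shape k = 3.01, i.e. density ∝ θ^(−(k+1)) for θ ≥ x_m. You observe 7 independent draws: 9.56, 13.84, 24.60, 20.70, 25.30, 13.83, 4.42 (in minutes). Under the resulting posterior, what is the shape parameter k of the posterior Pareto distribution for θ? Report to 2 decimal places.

10.01

A Pareto(scale x_m, shape k) prior on the upper bound θ of Uniform(0, θ) is conjugate: posterior is Pareto(max(x_m, max xᵢ), k + n).
Sample maximum = 25.30; prior scale x_m = 43.30 → posterior scale = max = 43.30.
Posterior shape = 3.01 + 7 = 10.01.
Posterior shape k = 10.01.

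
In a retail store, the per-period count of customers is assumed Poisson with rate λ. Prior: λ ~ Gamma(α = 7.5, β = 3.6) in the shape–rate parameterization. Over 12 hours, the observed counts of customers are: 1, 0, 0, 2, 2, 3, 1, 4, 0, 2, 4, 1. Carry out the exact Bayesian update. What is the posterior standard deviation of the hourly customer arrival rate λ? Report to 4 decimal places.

With a Gamma(shape α, rate β) prior, the Poisson likelihood is conjugate: the posterior is Gamma(α + ΣXᵢ, β + n).
Sum of counts S = 20 over n = 12 hours.
Posterior: Gamma(α+S, β+n) = Gamma(7.5+20, 3.6+12) = Gamma(27.5, 15.6).
SD = √α/β = √27.5/15.6 = 0.3362.

0.3362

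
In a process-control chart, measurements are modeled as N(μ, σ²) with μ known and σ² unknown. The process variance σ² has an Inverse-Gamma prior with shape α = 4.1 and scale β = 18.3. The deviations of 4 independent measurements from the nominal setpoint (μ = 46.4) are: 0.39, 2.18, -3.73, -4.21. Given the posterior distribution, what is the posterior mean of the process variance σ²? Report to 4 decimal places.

7.1707

With known mean μ and an Inverse-Gamma(α, β) prior on σ², the Normal likelihood is conjugate: posterior is Inv-Gamma(α + n/2, β + Σ(xᵢ−μ)²/2).
Σ(xᵢ−μ)² = (0.39)² + (2.18)² + (-3.73)² + (-4.21)² = 36.5415.
Posterior: Inv-Gamma(4.1 + 4/2, 18.3 + 36.5415/2) = Inv-Gamma(6.10, 36.57075).
E[σ²|data] = β/(α−1) = 36.57075/5.10 = 7.1707.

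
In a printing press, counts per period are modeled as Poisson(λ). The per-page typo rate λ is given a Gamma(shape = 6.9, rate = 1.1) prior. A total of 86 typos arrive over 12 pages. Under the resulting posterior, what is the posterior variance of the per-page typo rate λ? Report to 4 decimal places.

0.5413

With a Gamma(shape α, rate β) prior, the Poisson likelihood is conjugate: the posterior is Gamma(α + ΣXᵢ, β + n).
Posterior: Gamma(α+S, β+n) = Gamma(6.9+86, 1.1+12) = Gamma(92.9, 13.1).
Var = α/β² = 92.9/13.1² = 0.5413.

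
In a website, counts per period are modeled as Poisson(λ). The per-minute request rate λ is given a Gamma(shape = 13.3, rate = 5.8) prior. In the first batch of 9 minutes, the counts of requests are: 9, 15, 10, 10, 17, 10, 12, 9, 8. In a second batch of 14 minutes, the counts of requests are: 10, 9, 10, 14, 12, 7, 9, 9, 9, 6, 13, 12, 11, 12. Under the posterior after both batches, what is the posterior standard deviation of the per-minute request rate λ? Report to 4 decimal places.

With a Gamma(shape α, rate β) prior, the Poisson likelihood is conjugate: the posterior is Gamma(α + ΣXᵢ, β + n).
Batch 1: sum of counts S = 100 over n = 9 minutes.
After batch 1: Gamma(α+S, β+n) = Gamma(13.3+100, 5.8+9) = Gamma(113.3, 14.8).
Batch 2: sum of counts S = 143 over n = 14 minutes.
After batch 2: Gamma(α+S, β+n) = Gamma(113.3+143, 14.8+14) = Gamma(256.3, 28.8).
SD = √α/β = √256.3/28.8 = 0.5559.

0.5559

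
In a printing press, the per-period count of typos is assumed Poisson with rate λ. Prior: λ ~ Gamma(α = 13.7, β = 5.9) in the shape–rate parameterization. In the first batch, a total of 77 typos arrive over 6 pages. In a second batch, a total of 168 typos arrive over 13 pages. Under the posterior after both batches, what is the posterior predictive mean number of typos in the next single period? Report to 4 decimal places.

10.3896

With a Gamma(shape α, rate β) prior, the Poisson likelihood is conjugate: the posterior is Gamma(α + ΣXᵢ, β + n).
After batch 1: Gamma(α+S, β+n) = Gamma(13.7+77, 5.9+6) = Gamma(90.7, 11.9).
After batch 2: Gamma(α+S, β+n) = Gamma(90.7+168, 11.9+13) = Gamma(258.7, 24.9).
The predictive distribution for one future period is NegBinom with mean α/β = 10.3896.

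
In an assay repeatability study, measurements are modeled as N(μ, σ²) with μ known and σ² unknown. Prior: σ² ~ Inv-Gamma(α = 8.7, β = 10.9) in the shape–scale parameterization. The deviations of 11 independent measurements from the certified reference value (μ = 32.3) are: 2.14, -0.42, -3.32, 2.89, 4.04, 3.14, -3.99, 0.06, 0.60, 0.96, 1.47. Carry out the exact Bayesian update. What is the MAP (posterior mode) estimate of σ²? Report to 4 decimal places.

With known mean μ and an Inverse-Gamma(α, β) prior on σ², the Normal likelihood is conjugate: posterior is Inv-Gamma(α + n/2, β + Σ(xᵢ−μ)²/2).
Σ(xᵢ−μ)² = (2.14)² + (-0.42)² + (-3.32)² + (2.89)² + (4.04)² + (3.14)² + (-3.99)² + (0.06)² + (0.60)² + (0.96)² + (1.47)² = 69.6779.
Posterior: Inv-Gamma(8.7 + 11/2, 10.9 + 69.6779/2) = Inv-Gamma(14.20, 45.73895).
Mode = β/(α+1) = 45.73895/15.20 = 3.0091.

3.0091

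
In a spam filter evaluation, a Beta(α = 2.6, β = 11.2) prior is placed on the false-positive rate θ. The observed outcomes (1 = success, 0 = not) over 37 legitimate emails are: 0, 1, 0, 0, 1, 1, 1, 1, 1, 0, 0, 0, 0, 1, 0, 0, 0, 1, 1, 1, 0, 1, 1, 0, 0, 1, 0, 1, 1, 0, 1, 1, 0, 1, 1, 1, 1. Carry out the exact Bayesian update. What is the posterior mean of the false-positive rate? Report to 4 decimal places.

The Beta prior is conjugate to a Binomial/Bernoulli likelihood; the update adds successes to α and failures to β.
Posterior: Beta(α+k, β+n−k) = Beta(2.6+21, 11.2+16) = Beta(23.6, 27.2).
Posterior mean = α/(α+β) = 23.6/50.8 = 0.4646.

0.4646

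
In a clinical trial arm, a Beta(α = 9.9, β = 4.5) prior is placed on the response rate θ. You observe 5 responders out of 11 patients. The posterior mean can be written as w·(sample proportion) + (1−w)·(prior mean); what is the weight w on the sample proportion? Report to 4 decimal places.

The Beta prior is conjugate to a Binomial/Bernoulli likelihood; the update adds successes to α and failures to β.
Posterior mean = (α₀+k)/(α₀+β₀+n) = [n/(α₀+β₀+n)]·(k/n) + [(α₀+β₀)/(α₀+β₀+n)]·α₀/(α₀+β₀), so only n and the prior enter the weight.
The weight on the data is w = n/(α₀+β₀+n) = 11/(9.9+4.5+11) = 11/25.4 = 0.4331.

0.4331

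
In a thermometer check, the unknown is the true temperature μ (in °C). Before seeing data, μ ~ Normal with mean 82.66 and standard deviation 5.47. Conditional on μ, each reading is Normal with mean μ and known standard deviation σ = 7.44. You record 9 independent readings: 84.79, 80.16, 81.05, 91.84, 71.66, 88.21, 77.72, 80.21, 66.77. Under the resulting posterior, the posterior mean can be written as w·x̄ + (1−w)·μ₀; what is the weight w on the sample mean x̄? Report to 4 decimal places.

0.8295

For Normal data with known variance σ², a Normal(μ₀, σ₀²) prior on μ is conjugate. Posterior precision = 1/σ₀² + n/σ²; posterior mean is the precision-weighted average of μ₀ and x̄.
σ₀² = 5.47² = 29.9209, σ² = 7.44² = 55.3536. Prior precision 1/σ₀² = 1/29.9209; data precision n/σ² = 9/55.3536.
w = (n/σ²)/(1/σ₀² + n/σ²) = n·σ₀²/(σ² + n·σ₀²) = 9·29.9209/(55.3536 + 9·29.9209) = 269.2881/324.6417 = 0.8295.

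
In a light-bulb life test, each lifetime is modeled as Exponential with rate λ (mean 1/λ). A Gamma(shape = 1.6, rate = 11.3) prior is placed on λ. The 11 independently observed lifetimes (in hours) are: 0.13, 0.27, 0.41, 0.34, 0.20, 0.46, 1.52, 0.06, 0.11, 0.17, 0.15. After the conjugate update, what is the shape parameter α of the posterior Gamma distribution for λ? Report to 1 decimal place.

With a Gamma(shape α, rate β) prior on the exponential rate λ, the posterior after n observations with total T = Σxᵢ is Gamma(α+n, β+T).
Sum of observations T = 3.82 hours; n = 11.
Posterior: Gamma(1.6+11, 11.3+3.82) = Gamma(12.6, 15.12).
Posterior α = 12.6.

12.6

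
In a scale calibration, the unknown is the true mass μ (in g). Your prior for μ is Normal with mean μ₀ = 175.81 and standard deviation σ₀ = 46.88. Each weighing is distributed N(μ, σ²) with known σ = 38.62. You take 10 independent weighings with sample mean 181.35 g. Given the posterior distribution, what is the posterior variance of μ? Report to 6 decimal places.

139.671554

For Normal data with known variance σ², a Normal(μ₀, σ₀²) prior on μ is conjugate. Posterior precision = 1/σ₀² + n/σ²; posterior mean is the precision-weighted average of μ₀ and x̄.
σ₀² = 46.88² = 2197.7344, σ² = 38.62² = 1491.5044; σ² + n·σ₀² = 1491.5044 + 10·2197.7344 = 23468.8484.
Posterior precision = 1/σ₀² + n/σ² = 1/2197.7344 + 10/1491.5044 = (σ² + n·σ₀²)/(σ₀²σ²) = 23468.8484/(2197.7344·1491.5044); posterior variance σₙ² = σ₀²σ²/(σ² + n·σ₀²) = 2197.7344·1491.5044/23468.8484 = 139.671554.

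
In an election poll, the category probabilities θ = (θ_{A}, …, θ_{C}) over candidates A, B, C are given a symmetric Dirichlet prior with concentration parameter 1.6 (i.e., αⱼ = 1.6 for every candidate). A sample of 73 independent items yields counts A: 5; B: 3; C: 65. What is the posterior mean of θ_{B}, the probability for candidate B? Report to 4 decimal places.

0.0591

The Dirichlet prior is conjugate to the Multinomial likelihood: each posterior αⱼ = prior αⱼ + observed count nⱼ.
Posterior concentration: (6.6, 4.6, 66.6), total = 77.8.
E[θ_{B}|data] = α_{B}/Σα = 4.6/77.8 = 0.0591.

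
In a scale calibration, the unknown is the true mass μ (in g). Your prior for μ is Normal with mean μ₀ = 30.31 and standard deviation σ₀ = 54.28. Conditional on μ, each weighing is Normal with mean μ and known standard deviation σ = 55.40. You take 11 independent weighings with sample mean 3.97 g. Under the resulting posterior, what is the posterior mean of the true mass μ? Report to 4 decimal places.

6.2486

For Normal data with known variance σ², a Normal(μ₀, σ₀²) prior on μ is conjugate. Posterior precision = 1/σ₀² + n/σ²; posterior mean is the precision-weighted average of μ₀ and x̄.
n·x̄ = 11·3.97 = 43.67.
σ₀² = 54.28² = 2946.3184, σ² = 55.40² = 3069.16; σ² + n·σ₀² = 3069.16 + 11·2946.3184 = 35478.6624.
Posterior mean = (μ₀/σ₀² + n·x̄/σ²)/(1/σ₀² + n/σ²) = (σ²·μ₀ + σ₀²·n·x̄)/(σ² + n·σ₀²) = (3069.16·30.31 + 2946.3184·43.67)/35478.6624 = 221691.964128/35478.6624 = 6.2486.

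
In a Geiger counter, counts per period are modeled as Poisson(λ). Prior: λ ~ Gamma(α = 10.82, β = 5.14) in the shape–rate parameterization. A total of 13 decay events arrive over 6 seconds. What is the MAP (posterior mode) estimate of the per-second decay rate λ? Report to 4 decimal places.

2.0485

With a Gamma(shape α, rate β) prior, the Poisson likelihood is conjugate: the posterior is Gamma(α + ΣXᵢ, β + n).
Posterior: Gamma(α+S, β+n) = Gamma(10.82+13, 5.14+6) = Gamma(23.82, 11.14).
Mode of Gamma(α,β) for α≥1 is (α−1)/β = 22.82/11.14 = 2.0485.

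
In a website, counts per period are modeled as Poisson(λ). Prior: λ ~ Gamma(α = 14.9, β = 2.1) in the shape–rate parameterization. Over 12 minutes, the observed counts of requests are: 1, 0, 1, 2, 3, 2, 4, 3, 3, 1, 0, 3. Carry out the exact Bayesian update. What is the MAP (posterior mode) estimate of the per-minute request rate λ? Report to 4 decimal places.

2.6170

With a Gamma(shape α, rate β) prior, the Poisson likelihood is conjugate: the posterior is Gamma(α + ΣXᵢ, β + n).
Sum of counts S = 23 over n = 12 minutes.
Posterior: Gamma(α+S, β+n) = Gamma(14.9+23, 2.1+12) = Gamma(37.9, 14.1).
Mode of Gamma(α,β) for α≥1 is (α−1)/β = 36.9/14.1 = 2.6170.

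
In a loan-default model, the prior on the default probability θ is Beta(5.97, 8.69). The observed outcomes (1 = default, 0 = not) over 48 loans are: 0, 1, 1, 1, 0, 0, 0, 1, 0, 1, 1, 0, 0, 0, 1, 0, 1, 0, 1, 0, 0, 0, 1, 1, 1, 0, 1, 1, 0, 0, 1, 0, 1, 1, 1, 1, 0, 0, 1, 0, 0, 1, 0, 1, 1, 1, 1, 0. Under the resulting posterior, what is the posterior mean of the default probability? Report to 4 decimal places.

The Beta prior is conjugate to a Binomial/Bernoulli likelihood; the update adds successes to α and failures to β.
Posterior: Beta(α+k, β+n−k) = Beta(5.97+25, 8.69+23) = Beta(30.97, 31.69).
Posterior mean = α/(α+β) = 30.97/62.66 = 0.4943.

0.4943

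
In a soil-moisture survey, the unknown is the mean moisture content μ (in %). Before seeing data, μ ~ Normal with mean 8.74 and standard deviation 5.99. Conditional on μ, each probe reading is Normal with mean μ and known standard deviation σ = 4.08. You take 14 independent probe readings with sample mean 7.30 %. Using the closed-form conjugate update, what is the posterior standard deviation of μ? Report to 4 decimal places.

1.0728

For Normal data with known variance σ², a Normal(μ₀, σ₀²) prior on μ is conjugate. Posterior precision = 1/σ₀² + n/σ²; posterior mean is the precision-weighted average of μ₀ and x̄.
σ₀² = 5.99² = 35.8801, σ² = 4.08² = 16.6464; σ² + n·σ₀² = 16.6464 + 14·35.8801 = 518.9678.
Posterior precision = 1/σ₀² + n/σ² = 1/35.8801 + 14/16.6464 = (σ² + n·σ₀²)/(σ₀²σ²) = 518.9678/(35.8801·16.6464); posterior variance σₙ² = σ₀²σ²/(σ² + n·σ₀²) = 35.8801·16.6464/518.9678 = 1.150889.
Posterior SD = √σₙ² = √(35.8801·16.6464/518.9678) = 1.0728.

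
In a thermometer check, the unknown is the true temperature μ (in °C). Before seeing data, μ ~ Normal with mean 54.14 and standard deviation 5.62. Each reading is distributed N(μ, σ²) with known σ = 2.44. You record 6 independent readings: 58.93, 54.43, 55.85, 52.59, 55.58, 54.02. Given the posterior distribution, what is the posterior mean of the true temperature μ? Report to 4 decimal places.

For Normal data with known variance σ², a Normal(μ₀, σ₀²) prior on μ is conjugate. Posterior precision = 1/σ₀² + n/σ²; posterior mean is the precision-weighted average of μ₀ and x̄.
Σxᵢ = 58.93 + 54.43 + 55.85 + 52.59 + 55.58 + 54.02 = 331.4, so n·x̄ = 331.4.
σ₀² = 5.62² = 31.5844, σ² = 2.44² = 5.9536; σ² + n·σ₀² = 5.9536 + 6·31.5844 = 195.46.
Posterior mean = (μ₀/σ₀² + n·x̄/σ²)/(1/σ₀² + n/σ²) = (σ²·μ₀ + σ₀²·n·x̄)/(σ² + n·σ₀²) = (5.9536·54.14 + 31.5844·331.4)/195.46 = 10789.398064/195.46 = 55.2000.

55.2000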